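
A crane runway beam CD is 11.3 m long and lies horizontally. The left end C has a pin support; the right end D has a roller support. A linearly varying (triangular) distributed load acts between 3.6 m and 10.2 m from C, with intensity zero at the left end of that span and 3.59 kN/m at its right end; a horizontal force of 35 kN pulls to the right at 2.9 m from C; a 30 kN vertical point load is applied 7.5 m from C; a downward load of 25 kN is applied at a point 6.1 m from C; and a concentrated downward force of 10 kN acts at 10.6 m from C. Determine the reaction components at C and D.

C_x = -35.00 kN, C_y = 25.67 kN, D_y = 51.17 kN

Resultant of the triangular load: ½ × 3.59 × 6.6 = 11.847 kN, acting at 8 m from C (one-third of the span from the peak).
Taking moments about C: D_y·11.3 − (½·3.59·6.6)·8 − 30·7.5 − 25·6.1 − 10·10.6 = 0 → D_y = 578.276/11.3 = 51.1749 ≈ 51.17 kN.
ΣF_y = 0: C_y + 51.1749 − ½·3.59·6.6 − 30 − 25 − 10 = 0 → C_y = 25.67 kN.
ΣF_x = 0: C_x + 35 = 0 → C_x = -35.00 kN.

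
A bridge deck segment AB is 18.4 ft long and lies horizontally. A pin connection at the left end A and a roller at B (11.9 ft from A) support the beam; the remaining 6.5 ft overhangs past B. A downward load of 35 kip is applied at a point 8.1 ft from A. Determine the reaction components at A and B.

A_x = 0, A_y = 11.18 kip, B_y = 23.82 kip

Taking moments about A: B_y·11.9 − 35·8.1 = 0 → B_y = 283.5/11.9 = 23.8235 ≈ 23.82 kip.
ΣF_y = 0: A_y + 23.8235 − 35 = 0 → A_y = 11.18 kip.
ΣF_x = 0: no horizontal applied forces, so A_x = 0.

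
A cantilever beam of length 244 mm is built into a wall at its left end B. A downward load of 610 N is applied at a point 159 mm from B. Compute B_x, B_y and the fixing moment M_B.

ΣF_x = 0: B_x = 0.
ΣF_y = 0: B_y − 610 = 0 → B_y = 610.0 N.
ΣM about B: M_B − 610·159 = 0 → M_B = 96990 N·mm.

B_x = 0, B_y = 610.0 N, M_B = 96990 N·mm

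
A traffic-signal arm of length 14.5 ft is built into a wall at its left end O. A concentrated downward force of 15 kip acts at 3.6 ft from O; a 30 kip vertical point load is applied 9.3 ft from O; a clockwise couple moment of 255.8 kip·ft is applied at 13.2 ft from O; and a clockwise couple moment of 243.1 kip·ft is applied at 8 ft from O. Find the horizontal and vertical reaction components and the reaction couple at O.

ΣF_x = 0: O_x = 0.
ΣF_y = 0: O_y − 15 − 30 = 0 → O_y = 45.00 kip.
ΣM about O: M_O − 15·3.6 − 30·9.3 − 255.8 − 243.1 = 0 → M_O = 831.9 kip·ft.

O_x = 0, O_y = 45.00 kip, M_O = 831.9 kip·ft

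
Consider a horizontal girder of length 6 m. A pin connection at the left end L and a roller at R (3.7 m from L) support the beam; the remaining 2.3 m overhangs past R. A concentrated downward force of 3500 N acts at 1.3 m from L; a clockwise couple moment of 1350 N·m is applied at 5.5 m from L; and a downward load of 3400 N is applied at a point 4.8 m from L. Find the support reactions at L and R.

Taking moments about L: R_y·3.7 − 3500·1.3 − 1350 − 3400·4.8 = 0 → R_y = 22220/3.7 = 6005.41 ≈ 6005 N.
ΣF_y = 0: L_y + 6005.41 − 3500 − 3400 = 0 → L_y = 894.6 N.
ΣF_x = 0: no horizontal applied forces, so L_x = 0.

L_x = 0, L_y = 894.6 N, R_y = 6005 N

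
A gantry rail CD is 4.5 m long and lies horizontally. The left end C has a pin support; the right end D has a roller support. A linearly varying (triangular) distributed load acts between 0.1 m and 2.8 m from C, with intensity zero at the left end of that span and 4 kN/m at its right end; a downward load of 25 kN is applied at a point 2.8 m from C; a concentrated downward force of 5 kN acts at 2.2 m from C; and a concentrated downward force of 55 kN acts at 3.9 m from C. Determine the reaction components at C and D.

C_x = 0, C_y = 22.45 kN, D_y = 67.95 kN

Resultant of the triangular load: ½ × 4 × 2.7 = 5.4 kN, acting at 1.9 m from C (one-third of the span from the peak).
Taking moments about C: D_y·4.5 − (½·4·2.7)·1.9 − 25·2.8 − 5·2.2 − 55·3.9 = 0 → D_y = 305.76/4.5 = 67.9467 ≈ 67.95 kN.
ΣF_y = 0: C_y + 67.9467 − ½·4·2.7 − 25 − 5 − 55 = 0 → C_y = 22.45 kN.
ΣF_x = 0: no horizontal applied forces, so C_x = 0.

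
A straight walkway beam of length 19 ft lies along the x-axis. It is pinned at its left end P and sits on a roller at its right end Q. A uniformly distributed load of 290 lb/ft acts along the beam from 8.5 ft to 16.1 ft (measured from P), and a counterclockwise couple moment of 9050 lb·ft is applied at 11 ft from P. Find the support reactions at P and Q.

Resultant of the distributed load: 290 × 7.6 = 2204 lb at 12.3 ft from P.
Moments about P: Q_y·19 − (290·7.6)·12.3 + 9050 = 0 → Q_y = 18059.2/19 = 950.484 ≈ 950.5 lb.
ΣF_y = 0: P_y + 950.484 − 290·7.6 = 0 → P_y = 1254 lb.
ΣF_x = 0: no horizontal applied forces, so P_x = 0.

P_x = 0, P_y = 1254 lb, Q_y = 950.5 lb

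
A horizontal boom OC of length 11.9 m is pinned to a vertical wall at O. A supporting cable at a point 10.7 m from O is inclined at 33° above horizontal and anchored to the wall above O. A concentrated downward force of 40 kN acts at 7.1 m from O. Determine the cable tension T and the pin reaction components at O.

ΣM about O: T·sin33°·10.7 − 40·7.1 = 0 → T = 284/(10.7·0.544639) = 48.7333 ≈ 48.73 kN.
ΣF_x = 0: O_x − T·cos33° = 0 → O_x = 48.7333 × 0.838671 = 40.87 kN.
ΣF_y = 0: O_y + T·sin33° − 40 = 0 → O_y = 40 − 48.7333 × 0.544639 = 13.46 kN.

T = 48.73 kN, O_x = 40.87 kN, O_y = 13.46 kN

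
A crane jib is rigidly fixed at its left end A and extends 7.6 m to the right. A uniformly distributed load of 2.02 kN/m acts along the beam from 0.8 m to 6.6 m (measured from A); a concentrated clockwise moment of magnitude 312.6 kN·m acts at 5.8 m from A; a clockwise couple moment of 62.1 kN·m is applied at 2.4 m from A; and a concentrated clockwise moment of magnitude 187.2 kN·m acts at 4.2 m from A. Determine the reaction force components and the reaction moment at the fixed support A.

A_x = 0, A_y = 11.72 kN, M_A = 605.2 kN·m

Resultant of the distributed load: 2.02 × 5.8 = 11.716 kN at 3.7 m from A.
ΣF_x = 0: A_x = 0.
ΣF_y = 0: A_y − 2.02·5.8 = 0 → A_y = 11.72 kN.
ΣM about A: M_A − (2.02·5.8)·3.7 − 312.6 − 62.1 − 187.2 = 0 → M_A = 605.2 kN·m.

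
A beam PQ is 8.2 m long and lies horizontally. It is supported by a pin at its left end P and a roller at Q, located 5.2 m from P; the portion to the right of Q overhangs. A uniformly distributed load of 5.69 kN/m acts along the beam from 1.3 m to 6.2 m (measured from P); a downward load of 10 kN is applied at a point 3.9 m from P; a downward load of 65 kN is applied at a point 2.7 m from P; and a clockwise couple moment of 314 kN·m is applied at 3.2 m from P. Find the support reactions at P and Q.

P_x = 0, P_y = -18.86 kN, Q_y = 121.7 kN

Resultant of the distributed load: 5.69 × 4.9 = 27.881 kN at 3.75 m from P.
Taking moments about P: Q_y·5.2 − (5.69·4.9)·3.75 − 10·3.9 − 65·2.7 − 314 = 0 → Q_y = 633.05375/5.2 = 121.741 ≈ 121.7 kN.
ΣF_y = 0: P_y + 121.741 − 5.69·4.9 − 10 − 65 = 0 → P_y = -18.86 kN.
ΣF_x = 0: no horizontal applied forces, so P_x = 0.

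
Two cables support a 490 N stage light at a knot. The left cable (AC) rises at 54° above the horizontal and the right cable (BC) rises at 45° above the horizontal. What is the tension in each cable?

T_AC = 350.8 N, T_BC = 291.6 N

ΣF_x = 0: −T_AC·cos54° + T_BC·cos45° = 0 → T_BC = 0.831254·T_AC.
ΣF_y = 0: T_AC·sin54° + T_BC·sin45° = 490.
Substitute: T_AC·(0.809017 + 0.831254·0.707107) = 490 → T_AC = 350.801 ≈ 350.8 N.
Then T_BC = 0.831254 × 350.801 = 291.6 N.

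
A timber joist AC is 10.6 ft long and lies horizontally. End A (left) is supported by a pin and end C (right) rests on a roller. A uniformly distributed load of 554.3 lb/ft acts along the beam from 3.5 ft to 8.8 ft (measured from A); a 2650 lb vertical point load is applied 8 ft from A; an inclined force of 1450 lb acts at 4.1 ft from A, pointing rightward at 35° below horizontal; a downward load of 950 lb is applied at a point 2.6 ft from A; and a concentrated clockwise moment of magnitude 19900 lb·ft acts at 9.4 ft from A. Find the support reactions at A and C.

A_x = -1188 lb, A_y = 1233 lb, C_y = 6137 lb

Resultant of the distributed load: 554.3 × 5.3 = 2937.79 lb at 6.15 ft from A.
Moments about A: C_y·10.6 − (554.3·5.3)·6.15 − 2650·8 − 1450·sin35°·4.1 − 950·2.6 − 19900 = 0 → C_y = 65047.3/10.6 = 6136.54 ≈ 6137 lb.
ΣF_y = 0: A_y + 6136.54 − 554.3·5.3 − 2650 − 1450·sin35° − 950 = 0 → A_y = 1233 lb.
ΣF_x = 0: A_x + 1450·cos35° = 0 → A_x = -1188 lb.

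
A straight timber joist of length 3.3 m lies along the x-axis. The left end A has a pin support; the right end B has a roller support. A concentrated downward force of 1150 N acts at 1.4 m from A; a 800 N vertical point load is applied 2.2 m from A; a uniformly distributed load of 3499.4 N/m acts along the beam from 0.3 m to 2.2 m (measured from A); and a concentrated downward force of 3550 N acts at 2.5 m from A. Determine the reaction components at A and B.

A_x = 0, A_y = 5920 N, B_y = 6229 N

Resultant of the distributed load: 3499.4 × 1.9 = 6648.86 N at 1.25 m from A.
Moments about A: B_y·3.3 − 1150·1.4 − 800·2.2 − (3499.4·1.9)·1.25 − 3550·2.5 = 0 → B_y = 20556.075/3.3 = 6229.11 ≈ 6229 N.
ΣF_y = 0: A_y + 6229.11 − 1150 − 800 − 3499.4·1.9 − 3550 = 0 → A_y = 5920 N.
ΣF_x = 0: no horizontal applied forces, so A_x = 0.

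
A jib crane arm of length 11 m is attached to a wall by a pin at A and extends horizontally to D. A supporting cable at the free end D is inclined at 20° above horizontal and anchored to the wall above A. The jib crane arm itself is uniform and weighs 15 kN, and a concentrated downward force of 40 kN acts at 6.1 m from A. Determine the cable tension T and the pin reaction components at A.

ΣM about A: T·sin20°·11 − 15·5.5 − 40·6.1 = 0 → T = 326.5/(11·0.34202) = 86.7839 ≈ 86.78 kN.
ΣF_x = 0: A_x − T·cos20° = 0 → A_x = 86.7839 × 0.939693 = 81.55 kN.
ΣF_y = 0: A_y + T·sin20° − 15 − 40 = 0 → A_y = 55 − 86.7839 × 0.34202 = 25.32 kN.

T = 86.78 kN, A_x = 81.55 kN, A_y = 25.32 kN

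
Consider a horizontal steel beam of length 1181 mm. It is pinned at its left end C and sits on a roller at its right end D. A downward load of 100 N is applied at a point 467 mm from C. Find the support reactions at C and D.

C_x = 0, C_y = 60.46 N, D_y = 39.54 N

Moments about C: D_y·1181 − 100·467 = 0 → D_y = 46700/1181 = 39.5428 ≈ 39.54 N.
ΣF_y = 0: C_y + 39.5428 − 100 = 0 → C_y = 60.46 N.
ΣF_x = 0: no horizontal applied forces, so C_x = 0.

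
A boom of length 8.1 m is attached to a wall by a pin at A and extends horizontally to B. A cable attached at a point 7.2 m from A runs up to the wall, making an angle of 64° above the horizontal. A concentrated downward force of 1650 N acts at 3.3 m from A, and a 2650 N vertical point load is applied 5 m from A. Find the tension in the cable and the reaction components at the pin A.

T = 2889 N, A_x = 1266 N, A_y = 1703 N

ΣM about A: T·sin64°·7.2 − 1650·3.3 − 2650·5 = 0 → T = 18695/(7.2·0.898794) = 2888.9 ≈ 2889 N.
ΣF_x = 0: A_x − T·cos64° = 0 → A_x = 2888.9 × 0.438371 = 1266 N.
ΣF_y = 0: A_y + T·sin64° − 1650 − 2650 = 0 → A_y = 4300 − 2888.9 × 0.898794 = 1703 N.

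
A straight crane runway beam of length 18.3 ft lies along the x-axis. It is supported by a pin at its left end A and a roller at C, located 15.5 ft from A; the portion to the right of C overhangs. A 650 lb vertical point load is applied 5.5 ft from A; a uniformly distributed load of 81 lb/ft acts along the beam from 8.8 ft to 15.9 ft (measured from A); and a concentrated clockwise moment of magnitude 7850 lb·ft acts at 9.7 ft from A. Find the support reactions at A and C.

Resultant of the distributed load: 81 × 7.1 = 575.1 lb at 12.35 ft from A.
Moments about A: C_y·15.5 − 650·5.5 − (81·7.1)·12.35 − 7850 = 0 → C_y = 18527.485/15.5 = 1195.32 ≈ 1195 lb.
ΣF_y = 0: A_y + 1195.32 − 650 − 81·7.1 = 0 → A_y = 29.78 lb.
ΣF_x = 0: no horizontal applied forces, so A_x = 0.

A_x = 0, A_y = 29.78 lb, C_y = 1195 lb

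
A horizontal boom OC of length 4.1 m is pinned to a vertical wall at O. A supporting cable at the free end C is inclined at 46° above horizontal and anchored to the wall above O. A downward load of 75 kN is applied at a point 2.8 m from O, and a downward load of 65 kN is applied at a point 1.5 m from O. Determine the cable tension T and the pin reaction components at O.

T = 104.3 kN, O_x = 72.43 kN, O_y = 65.00 kN

ΣM about O: T·sin46°·4.1 − 75·2.8 − 65·1.5 = 0 → T = 307.5/(4.1·0.71934) = 104.262 ≈ 104.3 kN.
ΣF_x = 0: O_x − T·cos46° = 0 → O_x = 104.262 × 0.694658 = 72.43 kN.
ΣF_y = 0: O_y + T·sin46° − 75 − 65 = 0 → O_y = 140 − 104.262 × 0.71934 = 65.00 kN.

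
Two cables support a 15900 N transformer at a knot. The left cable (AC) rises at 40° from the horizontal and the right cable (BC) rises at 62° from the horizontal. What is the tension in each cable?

ΣF_x = 0: −T_AC·cos40° + T_BC·cos62° = 0 → T_BC = 1.63172·T_AC.
ΣF_y = 0: T_AC·sin40° + T_BC·sin62° = 15900.
Substitute: T_AC·(0.642788 + 1.63172·0.882948) = 15900 → T_AC = 7631.35 ≈ 7631 N.
Then T_BC = 1.63172 × 7631.35 = 12450 N.

T_AC = 7631 N, T_BC = 12450 N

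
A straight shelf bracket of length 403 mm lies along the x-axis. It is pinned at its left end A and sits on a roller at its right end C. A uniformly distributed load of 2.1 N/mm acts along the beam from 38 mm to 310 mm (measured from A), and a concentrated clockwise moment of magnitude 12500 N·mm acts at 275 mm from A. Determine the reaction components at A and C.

A_x = 0, A_y = 293.6 N, C_y = 277.6 N

Resultant of the distributed load: 2.1 × 272 = 571.2 N at 174 mm from A.
Taking moments about A: C_y·403 − (2.1·272)·174 − 12500 = 0 → C_y = 111888.8/403 = 277.64 ≈ 277.6 N.
ΣF_y = 0: A_y + 277.64 − 2.1·272 = 0 → A_y = 293.6 N.
ΣF_x = 0: no horizontal applied forces, so A_x = 0.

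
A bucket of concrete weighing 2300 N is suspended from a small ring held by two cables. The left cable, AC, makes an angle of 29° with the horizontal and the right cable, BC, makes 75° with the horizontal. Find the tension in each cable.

T_AC = 613.5 N, T_BC = 2073 N

ΣF_x = 0: −T_AC·cos29° + T_BC·cos75° = 0 → T_BC = 3.37927·T_AC.
ΣF_y = 0: T_AC·sin29° + T_BC·sin75° = 2300.
Substitute: T_AC·(0.48481 + 3.37927·0.965926) = 2300 → T_AC = 613.508 ≈ 613.5 N.
Then T_BC = 3.37927 × 613.508 = 2073 N.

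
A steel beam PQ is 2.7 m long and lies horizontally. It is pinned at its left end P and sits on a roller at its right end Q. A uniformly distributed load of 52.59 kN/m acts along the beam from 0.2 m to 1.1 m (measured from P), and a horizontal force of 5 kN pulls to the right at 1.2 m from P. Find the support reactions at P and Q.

Resultant of the distributed load: 52.59 × 0.9 = 47.331 kN at 0.65 m from P.
Taking moments about P: Q_y·2.7 − (52.59·0.9)·0.65 = 0 → Q_y = 30.76515/2.7 = 11.3945 ≈ 11.39 kN.
ΣF_y = 0: P_y + 11.3945 − 52.59·0.9 = 0 → P_y = 35.94 kN.
ΣF_x = 0: P_x + 5 = 0 → P_x = -5.000 kN.

P_x = -5.000 kN, P_y = 35.94 kN, Q_y = 11.39 kN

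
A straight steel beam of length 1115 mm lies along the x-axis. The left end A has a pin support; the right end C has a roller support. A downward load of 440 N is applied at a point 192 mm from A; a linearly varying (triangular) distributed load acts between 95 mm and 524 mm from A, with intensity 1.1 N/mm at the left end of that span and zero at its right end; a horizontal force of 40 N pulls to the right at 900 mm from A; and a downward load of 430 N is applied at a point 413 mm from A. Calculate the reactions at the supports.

Resultant of the triangular load: ½ × 1.1 × 429 = 235.95 N, acting at 238 mm from A (one-third of the span from the peak).
Taking moments about A: C_y·1115 − 440·192 − (½·1.1·429)·238 − 430·413 = 0 → C_y = 318226.1/1115 = 285.405 ≈ 285.4 N.
ΣF_y = 0: A_y + 285.405 − 440 − ½·1.1·429 − 430 = 0 → A_y = 820.5 N.
ΣF_x = 0: A_x + 40 = 0 → A_x = -40.00 N.

A_x = -40.00 N, A_y = 820.5 N, C_y = 285.4 N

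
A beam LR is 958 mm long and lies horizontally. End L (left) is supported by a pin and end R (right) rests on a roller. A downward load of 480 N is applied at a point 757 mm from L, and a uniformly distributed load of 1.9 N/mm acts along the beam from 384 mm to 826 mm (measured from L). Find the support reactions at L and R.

L_x = 0, L_y = 410.2 N, R_y = 909.6 N

Resultant of the distributed load: 1.9 × 442 = 839.8 N at 605 mm from L.
Taking moments about L: R_y·958 − 480·757 − (1.9·442)·605 = 0 → R_y = 871439/958 = 909.644 ≈ 909.6 N.
ΣF_y = 0: L_y + 909.644 − 480 − 1.9·442 = 0 → L_y = 410.2 N.
ΣF_x = 0: no horizontal applied forces, so L_x = 0.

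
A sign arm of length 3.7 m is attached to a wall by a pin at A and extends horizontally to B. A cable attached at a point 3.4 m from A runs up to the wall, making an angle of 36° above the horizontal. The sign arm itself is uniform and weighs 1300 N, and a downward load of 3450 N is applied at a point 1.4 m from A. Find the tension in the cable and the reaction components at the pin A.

ΣM about A: T·sin36°·3.4 − 1300·1.85 − 3450·1.4 = 0 → T = 7235/(3.4·0.587785) = 3620.27 ≈ 3620 N.
ΣF_x = 0: A_x − T·cos36° = 0 → A_x = 3620.27 × 0.809017 = 2929 N.
ΣF_y = 0: A_y + T·sin36° − 1300 − 3450 = 0 → A_y = 4750 − 3620.27 × 0.587785 = 2622 N.

T = 3620 N, A_x = 2929 N, A_y = 2622 N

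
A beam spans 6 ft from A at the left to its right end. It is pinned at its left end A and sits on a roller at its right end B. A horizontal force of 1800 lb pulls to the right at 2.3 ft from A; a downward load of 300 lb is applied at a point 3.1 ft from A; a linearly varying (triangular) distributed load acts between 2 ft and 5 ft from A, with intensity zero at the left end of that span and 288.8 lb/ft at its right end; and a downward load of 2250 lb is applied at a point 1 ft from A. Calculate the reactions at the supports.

Resultant of the triangular load: ½ × 288.8 × 3 = 433.2 lb, acting at 4 ft from A (one-third of the span from the peak).
Moments about A: B_y·6 − 300·3.1 − (½·288.8·3)·4 − 2250·1 = 0 → B_y = 4912.8/6 = 818.8 lb.
ΣF_y = 0: A_y + 818.8 − 300 − ½·288.8·3 − 2250 = 0 → A_y = 2164 lb.
ΣF_x = 0: A_x + 1800 = 0 → A_x = -1800 lb.

A_x = -1800 lb, A_y = 2164 lb, B_y = 818.8 lb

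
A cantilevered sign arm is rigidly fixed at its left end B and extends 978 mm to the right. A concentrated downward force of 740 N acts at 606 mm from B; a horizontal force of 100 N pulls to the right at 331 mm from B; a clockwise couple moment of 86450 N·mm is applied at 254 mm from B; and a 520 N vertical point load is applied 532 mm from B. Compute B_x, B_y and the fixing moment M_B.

B_x = -100.0 N, B_y = 1260 N, M_B = 811500 N·mm

ΣF_x = 0: B_x + 100 = 0 → B_x = -100.0 N.
ΣF_y = 0: B_y − 740 − 520 = 0 → B_y = 1260 N.
ΣM about B: M_B − 740·606 − 86450 − 520·532 = 0 → M_B = 811500 N·mm.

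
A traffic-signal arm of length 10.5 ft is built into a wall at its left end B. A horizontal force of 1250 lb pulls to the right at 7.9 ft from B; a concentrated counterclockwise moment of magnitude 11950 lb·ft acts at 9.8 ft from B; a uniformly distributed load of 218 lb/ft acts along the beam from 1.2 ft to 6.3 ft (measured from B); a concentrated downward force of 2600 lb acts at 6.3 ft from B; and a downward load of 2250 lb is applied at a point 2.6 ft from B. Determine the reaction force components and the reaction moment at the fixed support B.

B_x = -1250 lb, B_y = 5962 lb, M_B = 14450 lb·ft

Resultant of the distributed load: 218 × 5.1 = 1111.8 lb at 3.75 ft from B.
ΣF_x = 0: B_x + 1250 = 0 → B_x = -1250 lb.
ΣF_y = 0: B_y − 218·5.1 − 2600 − 2250 = 0 → B_y = 5962 lb.
ΣM about B: M_B + 11950 − (218·5.1)·3.75 − 2600·6.3 − 2250·2.6 = 0 → M_B = 14450 lb·ft.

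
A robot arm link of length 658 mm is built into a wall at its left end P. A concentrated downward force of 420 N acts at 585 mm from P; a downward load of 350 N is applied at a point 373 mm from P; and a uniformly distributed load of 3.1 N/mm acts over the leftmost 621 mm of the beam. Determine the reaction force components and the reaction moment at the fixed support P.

P_x = 0, P_y = 2695 N, M_P = 974000 N·mm

Resultant of the distributed load: 3.1 × 621 = 1925.1 N at 310.5 mm from P.
ΣF_x = 0: P_x = 0.
ΣF_y = 0: P_y − 420 − 350 − 3.1·621 = 0 → P_y = 2695 N.
ΣM about P: M_P − 420·585 − 350·373 − (3.1·621)·310.5 = 0 → M_P = 974000 N·mm.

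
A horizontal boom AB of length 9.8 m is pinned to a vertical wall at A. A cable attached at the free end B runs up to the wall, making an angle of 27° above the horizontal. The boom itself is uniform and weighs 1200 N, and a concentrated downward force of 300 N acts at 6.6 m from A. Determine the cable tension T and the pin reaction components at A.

ΣM about A: T·sin27°·9.8 − 1200·4.9 − 300·6.6 = 0 → T = 7860/(9.8·0.45399) = 1766.65 ≈ 1767 N.
ΣF_x = 0: A_x − T·cos27° = 0 → A_x = 1766.65 × 0.891007 = 1574 N.
ΣF_y = 0: A_y + T·sin27° − 1200 − 300 = 0 → A_y = 1500 − 1766.65 × 0.45399 = 698.0 N.

T = 1767 N, A_x = 1574 N, A_y = 698.0 N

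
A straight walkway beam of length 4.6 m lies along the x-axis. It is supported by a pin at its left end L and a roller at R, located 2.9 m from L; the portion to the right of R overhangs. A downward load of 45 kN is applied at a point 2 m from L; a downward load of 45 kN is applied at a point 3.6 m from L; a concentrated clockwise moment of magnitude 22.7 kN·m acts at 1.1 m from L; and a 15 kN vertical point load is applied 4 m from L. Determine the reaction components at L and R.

L_x = 0, L_y = -10.41 kN, R_y = 115.4 kN

ΣM about L: R_y·2.9 − 45·2 − 45·3.6 − 22.7 − 15·4 = 0 → R_y = 334.7/2.9 = 115.414 ≈ 115.4 kN.
ΣF_y = 0: L_y + 115.414 − 45 − 45 − 15 = 0 → L_y = -10.41 kN.
ΣF_x = 0: no horizontal applied forces, so L_x = 0.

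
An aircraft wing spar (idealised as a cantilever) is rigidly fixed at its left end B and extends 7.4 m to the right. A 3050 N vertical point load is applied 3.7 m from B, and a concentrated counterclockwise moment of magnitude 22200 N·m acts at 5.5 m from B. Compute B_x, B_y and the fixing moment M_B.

B_x = 0, B_y = 3050 N, M_B = -10920 N·m

ΣF_x = 0: B_x = 0.
ΣF_y = 0: B_y − 3050 = 0 → B_y = 3050 N.
ΣM about B: M_B − 3050·3.7 + 22200 = 0 → M_B = -10920 N·m.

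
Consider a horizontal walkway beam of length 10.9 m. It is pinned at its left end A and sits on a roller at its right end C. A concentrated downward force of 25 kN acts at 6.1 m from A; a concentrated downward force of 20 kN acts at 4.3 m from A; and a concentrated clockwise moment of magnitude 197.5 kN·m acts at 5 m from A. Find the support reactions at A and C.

A_x = 0, A_y = 5.000 kN, C_y = 40.00 kN

Taking moments about A: C_y·10.9 − 25·6.1 − 20·4.3 − 197.5 = 0 → C_y = 436/10.9 = 40.00 kN.
ΣF_y = 0: A_y + 40 − 25 − 20 = 0 → A_y = 5.000 kN.
ΣF_x = 0: no horizontal applied forces, so A_x = 0.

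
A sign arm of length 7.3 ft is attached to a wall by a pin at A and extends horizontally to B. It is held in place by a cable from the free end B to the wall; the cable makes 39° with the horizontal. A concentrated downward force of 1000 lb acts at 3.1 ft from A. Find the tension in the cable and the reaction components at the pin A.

ΣM about A: T·sin39°·7.3 − 1000·3.1 = 0 → T = 3100/(7.3·0.62932) = 674.788 ≈ 674.8 lb.
ΣF_x = 0: A_x − T·cos39° = 0 → A_x = 674.788 × 0.777146 = 524.4 lb.
ΣF_y = 0: A_y + T·sin39° − 1000 = 0 → A_y = 1000 − 674.788 × 0.62932 = 575.3 lb.

T = 674.8 lb, A_x = 524.4 lb, A_y = 575.3 lb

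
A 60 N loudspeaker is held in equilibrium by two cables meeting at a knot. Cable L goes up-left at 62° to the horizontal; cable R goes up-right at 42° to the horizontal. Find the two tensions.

ΣF_x = 0: −T_L·cos62° + T_R·cos42° = 0 → T_R = 0.631736·T_L.
ΣF_y = 0: T_L·sin62° + T_R·sin42° = 60.
Substitute: T_L·(0.882948 + 0.631736·0.669131) = 60 → T_L = 45.9537 ≈ 45.95 N.
Then T_R = 0.631736 × 45.9537 = 29.03 N.

T_L = 45.95 N, T_R = 29.03 N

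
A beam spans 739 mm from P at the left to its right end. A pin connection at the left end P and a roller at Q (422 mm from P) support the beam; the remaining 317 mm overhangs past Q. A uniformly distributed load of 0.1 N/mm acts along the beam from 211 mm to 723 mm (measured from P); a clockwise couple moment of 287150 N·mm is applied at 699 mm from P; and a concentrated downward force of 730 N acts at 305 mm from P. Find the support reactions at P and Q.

Resultant of the distributed load: 0.1 × 512 = 51.2 N at 467 mm from P.
Taking moments about P: Q_y·422 − (0.1·512)·467 − 287150 − 730·305 = 0 → Q_y = 533710.4/422 = 1264.72 ≈ 1265 N.
ΣF_y = 0: P_y + 1264.72 − 0.1·512 − 730 = 0 → P_y = -483.5 N.
ΣF_x = 0: no horizontal applied forces, so P_x = 0.

P_x = 0, P_y = -483.5 N, Q_y = 1265 N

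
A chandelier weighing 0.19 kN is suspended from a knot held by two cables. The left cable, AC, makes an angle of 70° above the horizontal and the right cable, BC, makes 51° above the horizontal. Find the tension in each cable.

ΣF_x = 0: −T_AC·cos70° + T_BC·cos51° = 0 → T_BC = 0.543475·T_AC.
ΣF_y = 0: T_AC·sin70° + T_BC·sin51° = 0.19.
Substitute: T_AC·(0.939693 + 0.543475·0.777146) = 0.19 → T_AC = 0.139495 ≈ 0.1395 kN.
Then T_BC = 0.543475 × 0.139495 = 0.07581 kN.

T_AC = 0.1395 kN, T_BC = 0.07581 kN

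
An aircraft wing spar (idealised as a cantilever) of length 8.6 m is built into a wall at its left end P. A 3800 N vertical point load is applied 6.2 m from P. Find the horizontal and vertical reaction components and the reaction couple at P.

P_x = 0, P_y = 3800 N, M_P = 23560 N·m

ΣF_x = 0: P_x = 0.
ΣF_y = 0: P_y − 3800 = 0 → P_y = 3800 N.
ΣM about P: M_P − 3800·6.2 = 0 → M_P = 23560 N·m.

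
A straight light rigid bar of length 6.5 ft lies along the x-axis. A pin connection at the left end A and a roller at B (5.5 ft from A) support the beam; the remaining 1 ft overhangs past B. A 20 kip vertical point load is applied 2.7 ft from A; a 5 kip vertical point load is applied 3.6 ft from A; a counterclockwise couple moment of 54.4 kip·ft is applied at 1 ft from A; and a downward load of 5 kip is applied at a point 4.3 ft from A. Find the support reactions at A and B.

Moments about A: B_y·5.5 − 20·2.7 − 5·3.6 + 54.4 − 5·4.3 = 0 → B_y = 39.1/5.5 = 7.10909 ≈ 7.109 kip.
ΣF_y = 0: A_y + 7.10909 − 20 − 5 − 5 = 0 → A_y = 22.89 kip.
ΣF_x = 0: no horizontal applied forces, so A_x = 0.

A_x = 0, A_y = 22.89 kip, B_y = 7.109 kip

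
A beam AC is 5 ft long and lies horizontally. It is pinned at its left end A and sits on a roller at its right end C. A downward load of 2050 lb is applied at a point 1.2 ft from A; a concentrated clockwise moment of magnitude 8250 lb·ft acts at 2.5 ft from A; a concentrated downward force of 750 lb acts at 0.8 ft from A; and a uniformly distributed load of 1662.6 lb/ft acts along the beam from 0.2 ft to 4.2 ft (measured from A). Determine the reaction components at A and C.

Resultant of the distributed load: 1662.6 × 4 = 6650.4 lb at 2.2 ft from A.
Moments about A: C_y·5 − 2050·1.2 − 8250 − 750·0.8 − (1662.6·4)·2.2 = 0 → C_y = 25940.88/5 = 5188.18 ≈ 5188 lb.
ΣF_y = 0: A_y + 5188.18 − 2050 − 750 − 1662.6·4 = 0 → A_y = 4262 lb.
ΣF_x = 0: no horizontal applied forces, so A_x = 0.

A_x = 0, A_y = 4262 lb, C_y = 5188 lb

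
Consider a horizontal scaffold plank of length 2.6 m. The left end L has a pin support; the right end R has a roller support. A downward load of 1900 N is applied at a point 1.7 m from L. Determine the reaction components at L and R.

L_x = 0, L_y = 657.7 N, R_y = 1242 N

Taking moments about L: R_y·2.6 − 1900·1.7 = 0 → R_y = 3230/2.6 = 1242.31 ≈ 1242 N.
ΣF_y = 0: L_y + 1242.31 − 1900 = 0 → L_y = 657.7 N.
ΣF_x = 0: no horizontal applied forces, so L_x = 0.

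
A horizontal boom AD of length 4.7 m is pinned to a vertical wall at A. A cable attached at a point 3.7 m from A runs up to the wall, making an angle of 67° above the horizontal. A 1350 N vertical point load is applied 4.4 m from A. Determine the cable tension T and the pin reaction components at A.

ΣM about A: T·sin67°·3.7 − 1350·4.4 = 0 → T = 5940/(3.7·0.920505) = 1744.05 ≈ 1744 N.
ΣF_x = 0: A_x − T·cos67° = 0 → A_x = 1744.05 × 0.390731 = 681.5 N.
ΣF_y = 0: A_y + T·sin67° − 1350 = 0 → A_y = 1350 − 1744.05 × 0.920505 = -255.4 N.

T = 1744 N, A_x = 681.5 N, A_y = -255.4 N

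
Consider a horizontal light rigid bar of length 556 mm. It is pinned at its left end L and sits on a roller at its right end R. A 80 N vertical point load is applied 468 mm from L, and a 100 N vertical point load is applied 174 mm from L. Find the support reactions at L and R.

L_x = 0, L_y = 81.37 N, R_y = 98.63 N

Taking moments about L: R_y·556 − 80·468 − 100·174 = 0 → R_y = 54840/556 = 98.6331 ≈ 98.63 N.
ΣF_y = 0: L_y + 98.6331 − 80 − 100 = 0 → L_y = 81.37 N.
ΣF_x = 0: no horizontal applied forces, so L_x = 0.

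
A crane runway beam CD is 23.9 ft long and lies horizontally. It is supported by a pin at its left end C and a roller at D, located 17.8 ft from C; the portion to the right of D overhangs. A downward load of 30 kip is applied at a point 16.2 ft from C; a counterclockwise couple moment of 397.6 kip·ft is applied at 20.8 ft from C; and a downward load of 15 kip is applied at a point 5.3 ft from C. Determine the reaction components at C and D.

C_x = 0, C_y = 35.57 kip, D_y = 9.433 kip

ΣM about C: D_y·17.8 − 30·16.2 + 397.6 − 15·5.3 = 0 → D_y = 167.9/17.8 = 9.43258 ≈ 9.433 kip.
ΣF_y = 0: C_y + 9.43258 − 30 − 15 = 0 → C_y = 35.57 kip.
ΣF_x = 0: no horizontal applied forces, so C_x = 0.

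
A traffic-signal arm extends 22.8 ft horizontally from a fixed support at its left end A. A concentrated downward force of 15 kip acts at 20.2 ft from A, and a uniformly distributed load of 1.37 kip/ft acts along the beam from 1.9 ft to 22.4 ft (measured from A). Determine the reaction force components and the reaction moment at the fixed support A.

Resultant of the distributed load: 1.37 × 20.5 = 28.085 kip at 12.15 ft from A.
ΣF_x = 0: A_x = 0.
ΣF_y = 0: A_y − 15 − 1.37·20.5 = 0 → A_y = 43.09 kip.
ΣM about A: M_A − 15·20.2 − (1.37·20.5)·12.15 = 0 → M_A = 644.2 kip·ft.

A_x = 0, A_y = 43.09 kip, M_A = 644.2 kip·ft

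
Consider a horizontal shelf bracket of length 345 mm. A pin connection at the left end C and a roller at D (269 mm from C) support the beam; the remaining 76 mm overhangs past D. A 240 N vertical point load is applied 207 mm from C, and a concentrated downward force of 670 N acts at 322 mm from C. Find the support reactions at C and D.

C_x = 0, C_y = -76.69 N, D_y = 986.7 N

ΣM about C: D_y·269 − 240·207 − 670·322 = 0 → D_y = 265420/269 = 986.691 ≈ 986.7 N.
ΣF_y = 0: C_y + 986.691 − 240 − 670 = 0 → C_y = -76.69 N.
ΣF_x = 0: no horizontal applied forces, so C_x = 0.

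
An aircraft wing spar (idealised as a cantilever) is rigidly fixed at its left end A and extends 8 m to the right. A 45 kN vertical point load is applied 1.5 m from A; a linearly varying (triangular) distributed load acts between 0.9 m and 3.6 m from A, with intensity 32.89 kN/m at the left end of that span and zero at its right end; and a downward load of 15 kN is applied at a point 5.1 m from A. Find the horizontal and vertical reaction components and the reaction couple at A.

Resultant of the triangular load: ½ × 32.89 × 2.7 = 44.4015 kN, acting at 1.8 m from A (one-third of the span from the peak).
ΣF_x = 0: A_x = 0.
ΣF_y = 0: A_y − 45 − ½·32.89·2.7 − 15 = 0 → A_y = 104.4 kN.
ΣM about A: M_A − 45·1.5 − (½·32.89·2.7)·1.8 − 15·5.1 = 0 → M_A = 223.9 kN·m.

A_x = 0, A_y = 104.4 kN, M_A = 223.9 kN·m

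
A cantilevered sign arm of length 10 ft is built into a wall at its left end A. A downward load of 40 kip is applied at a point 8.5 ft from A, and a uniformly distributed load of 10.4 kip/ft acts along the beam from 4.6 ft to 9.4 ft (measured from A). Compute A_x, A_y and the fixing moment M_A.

Resultant of the distributed load: 10.4 × 4.8 = 49.92 kip at 7 ft from A.
ΣF_x = 0: A_x = 0.
ΣF_y = 0: A_y − 40 − 10.4·4.8 = 0 → A_y = 89.92 kip.
ΣM about A: M_A − 40·8.5 − (10.4·4.8)·7 = 0 → M_A = 689.4 kip·ft.

A_x = 0, A_y = 89.92 kip, M_A = 689.4 kip·ft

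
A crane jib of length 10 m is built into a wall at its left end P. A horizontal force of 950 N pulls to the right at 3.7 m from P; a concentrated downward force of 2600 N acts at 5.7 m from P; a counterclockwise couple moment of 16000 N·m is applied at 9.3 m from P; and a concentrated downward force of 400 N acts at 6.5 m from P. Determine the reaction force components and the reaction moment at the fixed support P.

ΣF_x = 0: P_x + 950 = 0 → P_x = -950.0 N.
ΣF_y = 0: P_y − 2600 − 400 = 0 → P_y = 3000 N.
ΣM about P: M_P − 2600·5.7 + 16000 − 400·6.5 = 0 → M_P = 1420 N·m.

P_x = -950.0 N, P_y = 3000 N, M_P = 1420 N·m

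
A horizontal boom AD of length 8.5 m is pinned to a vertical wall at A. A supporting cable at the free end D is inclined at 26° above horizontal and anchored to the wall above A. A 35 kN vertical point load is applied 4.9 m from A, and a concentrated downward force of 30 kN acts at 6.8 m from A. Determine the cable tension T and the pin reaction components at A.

ΣM about A: T·sin26°·8.5 − 35·4.9 − 30·6.8 = 0 → T = 375.5/(8.5·0.438371) = 100.774 ≈ 100.8 kN.
ΣF_x = 0: A_x − T·cos26° = 0 → A_x = 100.774 × 0.898794 = 90.58 kN.
ΣF_y = 0: A_y + T·sin26° − 35 − 30 = 0 → A_y = 65 − 100.774 × 0.438371 = 20.82 kN.

T = 100.8 kN, A_x = 90.58 kN, A_y = 20.82 kN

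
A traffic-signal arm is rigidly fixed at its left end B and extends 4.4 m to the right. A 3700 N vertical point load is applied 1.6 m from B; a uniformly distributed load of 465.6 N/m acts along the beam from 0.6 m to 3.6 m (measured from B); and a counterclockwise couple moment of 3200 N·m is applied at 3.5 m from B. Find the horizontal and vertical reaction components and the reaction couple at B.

B_x = 0, B_y = 5097 N, M_B = 5653 N·m

Resultant of the distributed load: 465.6 × 3 = 1396.8 N at 2.1 m from B.
ΣF_x = 0: B_x = 0.
ΣF_y = 0: B_y − 3700 − 465.6·3 = 0 → B_y = 5097 N.
ΣM about B: M_B − 3700·1.6 − (465.6·3)·2.1 + 3200 = 0 → M_B = 5653 N·m.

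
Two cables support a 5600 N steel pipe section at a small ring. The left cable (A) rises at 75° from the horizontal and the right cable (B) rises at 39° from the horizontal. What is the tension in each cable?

T_A = 4764 N, T_B = 1587 N

ΣF_x = 0: −T_A·cos75° + T_B·cos39° = 0 → T_B = 0.333038·T_A.
ΣF_y = 0: T_A·sin75° + T_B·sin39° = 5600.
Substitute: T_A·(0.965926 + 0.333038·0.62932) = 5600 → T_A = 4763.88 ≈ 4764 N.
Then T_B = 0.333038 × 4763.88 = 1587 N.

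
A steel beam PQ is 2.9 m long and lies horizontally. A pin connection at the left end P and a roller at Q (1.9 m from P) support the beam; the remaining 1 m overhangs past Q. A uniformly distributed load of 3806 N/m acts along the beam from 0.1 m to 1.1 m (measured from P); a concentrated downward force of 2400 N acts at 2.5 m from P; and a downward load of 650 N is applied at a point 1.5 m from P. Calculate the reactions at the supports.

Resultant of the distributed load: 3806 × 1 = 3806 N at 0.6 m from P.
Moments about P: Q_y·1.9 − (3806·1)·0.6 − 2400·2.5 − 650·1.5 = 0 → Q_y = 9258.6/1.9 = 4872.95 ≈ 4873 N.
ΣF_y = 0: P_y + 4872.95 − 3806·1 − 2400 − 650 = 0 → P_y = 1983 N.
ΣF_x = 0: no horizontal applied forces, so P_x = 0.

P_x = 0, P_y = 1983 N, Q_y = 4873 N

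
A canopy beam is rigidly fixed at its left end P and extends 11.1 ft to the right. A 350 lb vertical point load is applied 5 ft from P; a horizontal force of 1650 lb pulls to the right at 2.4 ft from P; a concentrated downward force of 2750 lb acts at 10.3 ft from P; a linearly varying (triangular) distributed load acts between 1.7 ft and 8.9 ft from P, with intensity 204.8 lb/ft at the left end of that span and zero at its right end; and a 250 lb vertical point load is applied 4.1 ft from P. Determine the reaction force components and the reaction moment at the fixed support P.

Resultant of the triangular load: ½ × 204.8 × 7.2 = 737.28 lb, acting at 4.1 ft from P (one-third of the span from the peak).
ΣF_x = 0: P_x + 1650 = 0 → P_x = -1650 lb.
ΣF_y = 0: P_y − 350 − 2750 − ½·204.8·7.2 − 250 = 0 → P_y = 4087 lb.
ΣM about P: M_P − 350·5 − 2750·10.3 − (½·204.8·7.2)·4.1 − 250·4.1 = 0 → M_P = 34120 lb·ft.

P_x = -1650 lb, P_y = 4087 lb, M_P = 34120 lb·ft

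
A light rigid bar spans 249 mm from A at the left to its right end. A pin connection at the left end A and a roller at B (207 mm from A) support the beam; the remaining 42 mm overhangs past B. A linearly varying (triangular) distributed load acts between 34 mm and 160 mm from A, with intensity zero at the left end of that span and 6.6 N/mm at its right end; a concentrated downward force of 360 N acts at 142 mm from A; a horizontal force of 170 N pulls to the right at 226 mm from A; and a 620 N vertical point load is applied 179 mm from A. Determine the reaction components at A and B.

Resultant of the triangular load: ½ × 6.6 × 126 = 415.8 N, acting at 118 mm from A (one-third of the span from the peak).
ΣM about A: B_y·207 − (½·6.6·126)·118 − 360·142 − 620·179 = 0 → B_y = 211164.4/207 = 1020.12 ≈ 1020 N.
ΣF_y = 0: A_y + 1020.12 − ½·6.6·126 − 360 − 620 = 0 → A_y = 375.7 N.
ΣF_x = 0: A_x + 170 = 0 → A_x = -170.0 N.

A_x = -170.0 N, A_y = 375.7 N, B_y = 1020 N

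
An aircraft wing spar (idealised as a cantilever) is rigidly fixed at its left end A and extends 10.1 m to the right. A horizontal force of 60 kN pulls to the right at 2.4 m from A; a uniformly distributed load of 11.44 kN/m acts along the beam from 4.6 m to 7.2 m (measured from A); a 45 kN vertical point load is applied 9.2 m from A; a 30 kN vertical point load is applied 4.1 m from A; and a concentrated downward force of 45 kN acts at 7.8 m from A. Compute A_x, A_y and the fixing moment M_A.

Resultant of the distributed load: 11.44 × 2.6 = 29.744 kN at 5.9 m from A.
ΣF_x = 0: A_x + 60 = 0 → A_x = -60.00 kN.
ΣF_y = 0: A_y − 11.44·2.6 − 45 − 30 − 45 = 0 → A_y = 149.7 kN.
ΣM about A: M_A − (11.44·2.6)·5.9 − 45·9.2 − 30·4.1 − 45·7.8 = 0 → M_A = 1063 kN·m.

A_x = -60.00 kN, A_y = 149.7 kN, M_A = 1063 kN·m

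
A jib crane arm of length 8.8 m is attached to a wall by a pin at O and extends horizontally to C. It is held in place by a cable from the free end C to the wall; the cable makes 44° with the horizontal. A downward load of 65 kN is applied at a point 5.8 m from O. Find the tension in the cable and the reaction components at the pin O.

ΣM about O: T·sin44°·8.8 − 65·5.8 = 0 → T = 377/(8.8·0.694658) = 61.6719 ≈ 61.67 kN.
ΣF_x = 0: O_x − T·cos44° = 0 → O_x = 61.6719 × 0.71934 = 44.36 kN.
ΣF_y = 0: O_y + T·sin44° − 65 = 0 → O_y = 65 − 61.6719 × 0.694658 = 22.16 kN.

T = 61.67 kN, O_x = 44.36 kN, O_y = 22.16 kN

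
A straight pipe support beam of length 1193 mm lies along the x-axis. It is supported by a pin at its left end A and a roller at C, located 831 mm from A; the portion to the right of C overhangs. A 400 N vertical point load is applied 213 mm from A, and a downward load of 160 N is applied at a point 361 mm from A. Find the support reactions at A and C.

Taking moments about A: C_y·831 − 400·213 − 160·361 = 0 → C_y = 142960/831 = 172.034 ≈ 172.0 N.
ΣF_y = 0: A_y + 172.034 − 400 − 160 = 0 → A_y = 388.0 N.
ΣF_x = 0: no horizontal applied forces, so A_x = 0.

A_x = 0, A_y = 388.0 N, C_y = 172.0 N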